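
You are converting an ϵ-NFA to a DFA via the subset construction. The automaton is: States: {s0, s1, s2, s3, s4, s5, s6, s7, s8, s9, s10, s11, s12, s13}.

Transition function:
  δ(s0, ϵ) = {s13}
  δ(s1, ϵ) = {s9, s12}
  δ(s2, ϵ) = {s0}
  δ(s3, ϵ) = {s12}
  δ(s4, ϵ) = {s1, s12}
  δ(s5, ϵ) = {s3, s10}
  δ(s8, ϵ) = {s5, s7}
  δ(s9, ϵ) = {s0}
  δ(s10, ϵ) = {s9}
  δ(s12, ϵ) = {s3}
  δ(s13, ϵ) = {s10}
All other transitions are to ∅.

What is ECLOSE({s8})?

{s0, s3, s5, s7, s8, s9, s10, s12, s13}

Start with {s8}.
From s8 via ϵ: add s5, s7.
From s5 via ϵ: add s3, s10.
From s3 via ϵ: add s12.
From s10 via ϵ: add s9.
From s9 via ϵ: add s0.
From s0 via ϵ: add s13.
No new states can be added; the closed set is {s0, s3, s5, s7, s8, s9, s10, s12, s13}.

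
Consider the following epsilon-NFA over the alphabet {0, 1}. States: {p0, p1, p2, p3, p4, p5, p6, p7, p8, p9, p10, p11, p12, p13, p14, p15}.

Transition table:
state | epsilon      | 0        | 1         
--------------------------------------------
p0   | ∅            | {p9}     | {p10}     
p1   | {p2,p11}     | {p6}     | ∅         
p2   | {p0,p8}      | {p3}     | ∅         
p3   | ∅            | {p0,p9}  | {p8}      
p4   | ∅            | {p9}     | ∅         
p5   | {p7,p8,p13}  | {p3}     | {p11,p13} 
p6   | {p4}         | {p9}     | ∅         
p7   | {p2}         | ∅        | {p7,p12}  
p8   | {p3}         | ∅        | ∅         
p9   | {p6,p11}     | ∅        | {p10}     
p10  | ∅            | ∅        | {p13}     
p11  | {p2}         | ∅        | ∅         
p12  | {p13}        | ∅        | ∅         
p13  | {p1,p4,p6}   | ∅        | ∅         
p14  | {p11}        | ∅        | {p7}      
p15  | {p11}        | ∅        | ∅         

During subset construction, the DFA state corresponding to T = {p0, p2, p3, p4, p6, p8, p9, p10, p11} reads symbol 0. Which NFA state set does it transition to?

p0 on 0 → {p9}.
p2 on 0 → {p3}.
p3 on 0 → {p0, p9}.
p4 on 0 → {p9}.
p6 on 0 → {p9}.
No 0-transition from p8, p9, p10, p11.
Union after reading 0: {p0, p3, p9}.
Now take the epsilon-closure:
From p9 via epsilon: add p6, p11.
From p6 via epsilon: add p4.
From p11 via epsilon: add p2.
From p2 via epsilon: add p8.
No new states can be added; the closed set is {p0, p2, p3, p4, p6, p8, p9, p11}.

{p0, p2, p3, p4, p6, p8, p9, p11}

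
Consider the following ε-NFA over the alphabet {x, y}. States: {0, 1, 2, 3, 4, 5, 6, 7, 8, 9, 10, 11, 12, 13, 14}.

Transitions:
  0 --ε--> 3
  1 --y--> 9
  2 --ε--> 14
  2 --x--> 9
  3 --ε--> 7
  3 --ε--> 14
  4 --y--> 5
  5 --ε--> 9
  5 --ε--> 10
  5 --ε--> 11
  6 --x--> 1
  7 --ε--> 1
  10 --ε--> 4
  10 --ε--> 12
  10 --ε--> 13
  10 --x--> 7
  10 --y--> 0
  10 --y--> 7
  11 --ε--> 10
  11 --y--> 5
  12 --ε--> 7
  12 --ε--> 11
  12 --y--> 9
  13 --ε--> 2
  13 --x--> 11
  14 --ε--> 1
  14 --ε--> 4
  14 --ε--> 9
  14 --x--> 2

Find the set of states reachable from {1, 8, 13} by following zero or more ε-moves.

Start with {1, 8, 13}.
From 13 via ε: add 2.
From 2 via ε: add 14.
From 14 via ε: add 4, 9.
No new states can be added; the closed set is {1, 2, 4, 8, 9, 13, 14}.

{1, 2, 4, 8, 9, 13, 14}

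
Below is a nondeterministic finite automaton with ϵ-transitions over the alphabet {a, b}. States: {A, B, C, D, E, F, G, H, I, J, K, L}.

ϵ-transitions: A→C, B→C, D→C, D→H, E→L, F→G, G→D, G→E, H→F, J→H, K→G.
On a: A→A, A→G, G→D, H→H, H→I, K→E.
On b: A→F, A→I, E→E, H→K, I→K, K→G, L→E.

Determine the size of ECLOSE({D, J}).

Start with {D, J}.
From D via ϵ: add C, H.
From H via ϵ: add F.
From F via ϵ: add G.
From G via ϵ: add E.
From E via ϵ: add L.
ϵ-closure = {C, D, E, F, G, H, J, L}, which has 8 states.

8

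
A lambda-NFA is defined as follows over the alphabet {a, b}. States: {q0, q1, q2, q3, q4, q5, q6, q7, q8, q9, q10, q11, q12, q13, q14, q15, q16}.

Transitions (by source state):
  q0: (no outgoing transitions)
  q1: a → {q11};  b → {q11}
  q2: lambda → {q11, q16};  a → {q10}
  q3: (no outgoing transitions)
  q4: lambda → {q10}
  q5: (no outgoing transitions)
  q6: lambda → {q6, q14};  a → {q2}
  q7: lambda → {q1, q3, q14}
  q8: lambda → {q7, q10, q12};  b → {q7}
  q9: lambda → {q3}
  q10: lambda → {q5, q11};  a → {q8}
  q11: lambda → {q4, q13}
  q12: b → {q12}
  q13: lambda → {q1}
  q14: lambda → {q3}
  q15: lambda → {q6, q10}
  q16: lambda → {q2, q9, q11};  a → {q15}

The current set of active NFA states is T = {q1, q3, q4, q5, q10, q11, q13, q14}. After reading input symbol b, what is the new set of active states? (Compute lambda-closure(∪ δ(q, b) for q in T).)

q1 on b → {q11}.
No b-transition from q3, q4, q5, q10, q11, q13, q14.
Union after reading b: {q11}.
Now take the lambda-closure:
From q11 via lambda: add q4, q13.
From q4 via lambda: add q10.
From q13 via lambda: add q1.
From q10 via lambda: add q5.
No new states can be added; the closed set is {q1, q4, q5, q10, q11, q13}.

{q1, q4, q5, q10, q11, q13}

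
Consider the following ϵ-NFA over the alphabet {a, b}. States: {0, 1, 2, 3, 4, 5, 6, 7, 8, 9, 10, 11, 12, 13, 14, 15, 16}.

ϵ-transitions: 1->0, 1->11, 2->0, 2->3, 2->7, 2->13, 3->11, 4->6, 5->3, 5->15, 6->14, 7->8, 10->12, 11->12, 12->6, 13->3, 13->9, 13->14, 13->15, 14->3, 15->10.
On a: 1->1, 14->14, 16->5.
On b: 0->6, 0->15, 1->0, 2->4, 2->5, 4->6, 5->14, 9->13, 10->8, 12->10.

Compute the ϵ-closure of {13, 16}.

Start with {13, 16}.
From 13 via ϵ: add 3, 9, 14, 15.
From 3 via ϵ: add 11.
From 15 via ϵ: add 10.
From 10 via ϵ: add 12.
From 12 via ϵ: add 6.
No new states can be added; the closed set is {3, 6, 9, 10, 11, 12, 13, 14, 15, 16}.

{3, 6, 9, 10, 11, 12, 13, 14, 15, 16}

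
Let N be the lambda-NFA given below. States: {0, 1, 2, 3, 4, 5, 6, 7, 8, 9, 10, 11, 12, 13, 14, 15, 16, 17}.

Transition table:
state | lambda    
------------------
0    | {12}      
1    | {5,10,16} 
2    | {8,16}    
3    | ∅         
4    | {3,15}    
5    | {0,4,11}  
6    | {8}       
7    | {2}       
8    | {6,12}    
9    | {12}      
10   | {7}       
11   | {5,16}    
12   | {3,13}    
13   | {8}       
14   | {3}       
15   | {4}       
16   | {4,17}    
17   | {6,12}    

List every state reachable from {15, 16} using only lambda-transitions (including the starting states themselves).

Start with {15, 16}.
From 15 via lambda: add 4.
From 16 via lambda: add 17.
From 4 via lambda: add 3.
From 17 via lambda: add 6, 12.
From 6 via lambda: add 8.
From 12 via lambda: add 13.
No new states can be added; the closed set is {3, 4, 6, 8, 12, 13, 15, 16, 17}.

{3, 4, 6, 8, 12, 13, 15, 16, 17}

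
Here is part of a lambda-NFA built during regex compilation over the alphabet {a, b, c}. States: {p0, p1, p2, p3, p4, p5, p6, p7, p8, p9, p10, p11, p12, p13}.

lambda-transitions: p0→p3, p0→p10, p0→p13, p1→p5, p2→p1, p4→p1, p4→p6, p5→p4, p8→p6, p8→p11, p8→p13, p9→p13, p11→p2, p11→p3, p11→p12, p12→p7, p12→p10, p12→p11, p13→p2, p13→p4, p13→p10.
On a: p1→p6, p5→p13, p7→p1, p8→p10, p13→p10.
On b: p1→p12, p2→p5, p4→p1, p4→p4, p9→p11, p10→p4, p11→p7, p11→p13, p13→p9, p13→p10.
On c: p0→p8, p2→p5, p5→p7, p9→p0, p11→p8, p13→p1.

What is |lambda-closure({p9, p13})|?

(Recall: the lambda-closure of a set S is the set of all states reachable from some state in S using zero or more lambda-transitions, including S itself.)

Start with {p9, p13}.
From p13 via lambda: add p2, p4, p10.
From p2 via lambda: add p1.
From p4 via lambda: add p6.
From p1 via lambda: add p5.
lambda-closure = {p1, p2, p4, p5, p6, p9, p10, p13}, which has 8 states.

8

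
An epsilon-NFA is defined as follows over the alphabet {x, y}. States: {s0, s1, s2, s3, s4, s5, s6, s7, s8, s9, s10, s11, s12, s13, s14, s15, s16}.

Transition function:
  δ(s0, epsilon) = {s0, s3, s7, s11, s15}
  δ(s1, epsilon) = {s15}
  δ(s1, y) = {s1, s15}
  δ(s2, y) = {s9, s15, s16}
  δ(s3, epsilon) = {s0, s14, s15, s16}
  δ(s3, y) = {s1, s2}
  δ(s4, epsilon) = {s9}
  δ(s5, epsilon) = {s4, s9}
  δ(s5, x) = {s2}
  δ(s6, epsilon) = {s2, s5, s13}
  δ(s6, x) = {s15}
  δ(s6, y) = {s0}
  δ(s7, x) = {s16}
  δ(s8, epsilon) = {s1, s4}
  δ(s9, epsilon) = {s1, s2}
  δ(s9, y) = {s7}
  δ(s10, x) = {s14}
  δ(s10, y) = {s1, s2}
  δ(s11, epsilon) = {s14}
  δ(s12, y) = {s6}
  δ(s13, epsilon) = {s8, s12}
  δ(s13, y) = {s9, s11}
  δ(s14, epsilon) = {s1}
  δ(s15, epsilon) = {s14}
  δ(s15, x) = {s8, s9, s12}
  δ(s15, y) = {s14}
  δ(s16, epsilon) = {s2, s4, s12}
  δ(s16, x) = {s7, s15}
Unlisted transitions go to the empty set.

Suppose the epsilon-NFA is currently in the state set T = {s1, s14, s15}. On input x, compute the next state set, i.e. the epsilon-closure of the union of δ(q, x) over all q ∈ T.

s15 on x → {s8, s9, s12}.
No x-transition from s1, s14.
Union after reading x: {s8, s9, s12}.
Now take the epsilon-closure:
From s8 via epsilon: add s1, s4.
From s9 via epsilon: add s2.
From s1 via epsilon: add s15.
From s15 via epsilon: add s14.
No new states can be added; the closed set is {s1, s2, s4, s8, s9, s12, s14, s15}.

{s1, s2, s4, s8, s9, s12, s14, s15}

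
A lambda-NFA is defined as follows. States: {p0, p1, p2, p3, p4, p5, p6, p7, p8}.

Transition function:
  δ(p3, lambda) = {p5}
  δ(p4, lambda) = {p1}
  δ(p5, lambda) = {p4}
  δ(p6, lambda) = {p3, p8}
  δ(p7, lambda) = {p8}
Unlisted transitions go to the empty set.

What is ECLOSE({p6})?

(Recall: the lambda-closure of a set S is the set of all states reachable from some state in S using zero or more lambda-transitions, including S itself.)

{p1, p3, p4, p5, p6, p8}

Start with {p6}.
From p6 via lambda: add p3, p8.
From p3 via lambda: add p5.
From p5 via lambda: add p4.
From p4 via lambda: add p1.
No new states can be added; the closed set is {p1, p3, p4, p5, p6, p8}.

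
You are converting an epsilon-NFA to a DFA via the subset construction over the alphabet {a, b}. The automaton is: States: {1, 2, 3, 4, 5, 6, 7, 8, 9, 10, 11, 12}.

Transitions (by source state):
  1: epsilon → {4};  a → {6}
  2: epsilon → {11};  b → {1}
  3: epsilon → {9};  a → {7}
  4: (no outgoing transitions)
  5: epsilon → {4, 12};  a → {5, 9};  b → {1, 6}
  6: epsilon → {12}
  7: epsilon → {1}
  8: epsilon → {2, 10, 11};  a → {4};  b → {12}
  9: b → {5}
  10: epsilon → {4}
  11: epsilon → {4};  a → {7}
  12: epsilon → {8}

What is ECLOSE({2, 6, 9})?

{2, 4, 6, 8, 9, 10, 11, 12}

Start with {2, 6, 9}.
From 2 via epsilon: add 11.
From 6 via epsilon: add 12.
From 11 via epsilon: add 4.
From 12 via epsilon: add 8.
From 8 via epsilon: add 10.
No new states can be added; the closed set is {2, 4, 6, 8, 9, 10, 11, 12}.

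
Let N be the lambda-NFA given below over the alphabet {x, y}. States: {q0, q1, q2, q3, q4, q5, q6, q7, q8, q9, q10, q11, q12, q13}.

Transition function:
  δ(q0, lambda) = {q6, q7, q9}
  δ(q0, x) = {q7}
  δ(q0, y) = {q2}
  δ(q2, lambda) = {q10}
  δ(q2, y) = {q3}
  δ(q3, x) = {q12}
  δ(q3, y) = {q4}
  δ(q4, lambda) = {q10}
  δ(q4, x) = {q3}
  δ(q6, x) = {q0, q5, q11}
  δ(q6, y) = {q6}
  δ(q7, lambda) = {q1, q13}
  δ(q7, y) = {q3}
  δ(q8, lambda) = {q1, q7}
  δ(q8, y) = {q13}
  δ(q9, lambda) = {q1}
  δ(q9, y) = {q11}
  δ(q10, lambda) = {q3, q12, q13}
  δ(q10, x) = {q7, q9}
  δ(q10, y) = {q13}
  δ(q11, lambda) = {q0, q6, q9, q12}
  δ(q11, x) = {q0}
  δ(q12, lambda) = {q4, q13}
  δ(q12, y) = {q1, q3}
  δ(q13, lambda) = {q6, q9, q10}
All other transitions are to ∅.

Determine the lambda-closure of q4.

Start with {q4}.
From q4 via lambda: add q10.
From q10 via lambda: add q3, q12, q13.
From q13 via lambda: add q6, q9.
From q9 via lambda: add q1.
No new states can be added; the closed set is {q1, q3, q4, q6, q9, q10, q12, q13}.

{q1, q3, q4, q6, q9, q10, q12, q13}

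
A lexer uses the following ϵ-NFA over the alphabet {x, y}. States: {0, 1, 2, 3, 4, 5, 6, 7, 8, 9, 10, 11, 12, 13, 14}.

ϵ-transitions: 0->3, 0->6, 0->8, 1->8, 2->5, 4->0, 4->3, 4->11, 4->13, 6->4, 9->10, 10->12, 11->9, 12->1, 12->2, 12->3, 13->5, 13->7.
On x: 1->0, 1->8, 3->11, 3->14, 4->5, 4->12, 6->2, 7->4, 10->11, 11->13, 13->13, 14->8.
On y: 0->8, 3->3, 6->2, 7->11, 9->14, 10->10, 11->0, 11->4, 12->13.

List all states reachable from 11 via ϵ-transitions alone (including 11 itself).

{1, 2, 3, 5, 8, 9, 10, 11, 12}

Start with {11}.
From 11 via ϵ: add 9.
From 9 via ϵ: add 10.
From 10 via ϵ: add 12.
From 12 via ϵ: add 1, 2, 3.
From 1 via ϵ: add 8.
From 2 via ϵ: add 5.
No new states can be added; the closed set is {1, 2, 3, 5, 8, 9, 10, 11, 12}.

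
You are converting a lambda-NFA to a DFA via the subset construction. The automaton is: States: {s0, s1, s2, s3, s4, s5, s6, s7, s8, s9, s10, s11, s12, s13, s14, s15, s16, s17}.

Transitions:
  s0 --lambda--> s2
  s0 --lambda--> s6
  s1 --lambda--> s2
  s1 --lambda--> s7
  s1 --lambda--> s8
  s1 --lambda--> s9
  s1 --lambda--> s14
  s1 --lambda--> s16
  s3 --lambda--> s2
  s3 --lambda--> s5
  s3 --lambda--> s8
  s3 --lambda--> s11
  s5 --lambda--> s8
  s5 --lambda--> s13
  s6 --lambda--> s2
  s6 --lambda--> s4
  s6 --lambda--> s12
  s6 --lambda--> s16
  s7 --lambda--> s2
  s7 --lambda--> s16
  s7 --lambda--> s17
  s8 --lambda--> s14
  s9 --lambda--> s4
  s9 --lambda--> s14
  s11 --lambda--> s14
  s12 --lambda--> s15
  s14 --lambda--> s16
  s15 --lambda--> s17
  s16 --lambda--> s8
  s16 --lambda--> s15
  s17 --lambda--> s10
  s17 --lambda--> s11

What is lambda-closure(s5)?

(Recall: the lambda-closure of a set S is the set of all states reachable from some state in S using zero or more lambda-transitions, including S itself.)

Start with {s5}.
From s5 via lambda: add s8, s13.
From s8 via lambda: add s14.
From s14 via lambda: add s16.
From s16 via lambda: add s15.
From s15 via lambda: add s17.
From s17 via lambda: add s10, s11.
No new states can be added; the closed set is {s5, s8, s10, s11, s13, s14, s15, s16, s17}.

{s5, s8, s10, s11, s13, s14, s15, s16, s17}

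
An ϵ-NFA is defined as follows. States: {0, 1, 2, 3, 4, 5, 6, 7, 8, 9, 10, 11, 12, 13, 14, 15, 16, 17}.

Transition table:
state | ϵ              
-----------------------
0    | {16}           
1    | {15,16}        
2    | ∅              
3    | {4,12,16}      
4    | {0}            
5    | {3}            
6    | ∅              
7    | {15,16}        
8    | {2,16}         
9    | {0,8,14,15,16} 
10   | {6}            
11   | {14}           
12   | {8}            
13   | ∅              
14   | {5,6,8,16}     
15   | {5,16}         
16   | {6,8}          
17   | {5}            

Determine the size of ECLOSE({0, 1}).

11

Start with {0, 1}.
From 0 via ϵ: add 16.
From 1 via ϵ: add 15.
From 15 via ϵ: add 5.
From 16 via ϵ: add 6, 8.
From 5 via ϵ: add 3.
From 8 via ϵ: add 2.
From 3 via ϵ: add 4, 12.
ϵ-closure = {0, 1, 2, 3, 4, 5, 6, 8, 12, 15, 16}, which has 11 states.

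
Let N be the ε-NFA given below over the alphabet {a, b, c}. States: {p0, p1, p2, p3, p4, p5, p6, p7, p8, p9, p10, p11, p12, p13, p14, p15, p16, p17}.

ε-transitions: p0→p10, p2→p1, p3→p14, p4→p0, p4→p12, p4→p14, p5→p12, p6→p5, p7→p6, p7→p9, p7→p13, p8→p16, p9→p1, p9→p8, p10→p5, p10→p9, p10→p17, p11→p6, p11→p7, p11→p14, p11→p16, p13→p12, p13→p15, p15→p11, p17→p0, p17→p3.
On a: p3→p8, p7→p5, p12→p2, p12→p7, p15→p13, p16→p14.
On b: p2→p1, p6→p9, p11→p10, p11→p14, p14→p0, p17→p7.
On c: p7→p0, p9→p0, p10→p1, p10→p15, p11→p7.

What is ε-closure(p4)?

{p0, p1, p3, p4, p5, p8, p9, p10, p12, p14, p16, p17}

Start with {p4}.
From p4 via ε: add p0, p12, p14.
From p0 via ε: add p10.
From p10 via ε: add p5, p9, p17.
From p9 via ε: add p1, p8.
From p17 via ε: add p3.
From p8 via ε: add p16.
No new states can be added; the closed set is {p0, p1, p3, p4, p5, p8, p9, p10, p12, p14, p16, p17}.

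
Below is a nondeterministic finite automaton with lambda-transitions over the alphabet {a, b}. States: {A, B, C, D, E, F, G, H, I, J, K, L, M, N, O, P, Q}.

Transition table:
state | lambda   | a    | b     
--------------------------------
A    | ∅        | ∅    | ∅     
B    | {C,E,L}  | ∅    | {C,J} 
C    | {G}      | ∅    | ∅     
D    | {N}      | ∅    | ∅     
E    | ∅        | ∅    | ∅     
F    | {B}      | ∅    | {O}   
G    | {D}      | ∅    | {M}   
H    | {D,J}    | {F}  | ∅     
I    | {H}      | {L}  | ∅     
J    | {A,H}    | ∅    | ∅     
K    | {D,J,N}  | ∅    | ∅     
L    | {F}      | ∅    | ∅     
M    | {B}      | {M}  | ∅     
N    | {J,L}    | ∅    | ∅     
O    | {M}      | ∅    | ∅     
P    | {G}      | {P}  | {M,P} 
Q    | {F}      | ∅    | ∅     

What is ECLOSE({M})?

Start with {M}.
From M via lambda: add B.
From B via lambda: add C, E, L.
From C via lambda: add G.
From L via lambda: add F.
From G via lambda: add D.
From D via lambda: add N.
From N via lambda: add J.
From J via lambda: add A, H.
No new states can be added; the closed set is {A, B, C, D, E, F, G, H, J, L, M, N}.

{A, B, C, D, E, F, G, H, J, L, M, N}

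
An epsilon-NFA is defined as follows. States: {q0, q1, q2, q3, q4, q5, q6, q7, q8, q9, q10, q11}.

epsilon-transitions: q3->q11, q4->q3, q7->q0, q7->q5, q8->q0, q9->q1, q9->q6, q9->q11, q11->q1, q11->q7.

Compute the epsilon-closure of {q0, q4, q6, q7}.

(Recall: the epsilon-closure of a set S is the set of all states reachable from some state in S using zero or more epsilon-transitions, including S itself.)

Start with {q0, q4, q6, q7}.
From q4 via epsilon: add q3.
From q7 via epsilon: add q5.
From q3 via epsilon: add q11.
From q11 via epsilon: add q1.
No new states can be added; the closed set is {q0, q1, q3, q4, q5, q6, q7, q11}.

{q0, q1, q3, q4, q5, q6, q7, q11}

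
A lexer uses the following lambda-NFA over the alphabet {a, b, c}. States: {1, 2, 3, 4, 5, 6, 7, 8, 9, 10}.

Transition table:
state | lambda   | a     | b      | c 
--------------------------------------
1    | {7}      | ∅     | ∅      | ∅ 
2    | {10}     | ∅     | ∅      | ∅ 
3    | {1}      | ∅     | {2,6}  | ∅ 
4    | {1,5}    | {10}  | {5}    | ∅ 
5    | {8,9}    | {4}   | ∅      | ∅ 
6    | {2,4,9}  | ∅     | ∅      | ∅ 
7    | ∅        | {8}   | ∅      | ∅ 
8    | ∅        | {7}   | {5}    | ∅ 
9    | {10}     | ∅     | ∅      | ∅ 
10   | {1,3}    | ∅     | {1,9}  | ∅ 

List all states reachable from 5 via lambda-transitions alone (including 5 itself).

{1, 3, 5, 7, 8, 9, 10}

Start with {5}.
From 5 via lambda: add 8, 9.
From 9 via lambda: add 10.
From 10 via lambda: add 1, 3.
From 1 via lambda: add 7.
No new states can be added; the closed set is {1, 3, 5, 7, 8, 9, 10}.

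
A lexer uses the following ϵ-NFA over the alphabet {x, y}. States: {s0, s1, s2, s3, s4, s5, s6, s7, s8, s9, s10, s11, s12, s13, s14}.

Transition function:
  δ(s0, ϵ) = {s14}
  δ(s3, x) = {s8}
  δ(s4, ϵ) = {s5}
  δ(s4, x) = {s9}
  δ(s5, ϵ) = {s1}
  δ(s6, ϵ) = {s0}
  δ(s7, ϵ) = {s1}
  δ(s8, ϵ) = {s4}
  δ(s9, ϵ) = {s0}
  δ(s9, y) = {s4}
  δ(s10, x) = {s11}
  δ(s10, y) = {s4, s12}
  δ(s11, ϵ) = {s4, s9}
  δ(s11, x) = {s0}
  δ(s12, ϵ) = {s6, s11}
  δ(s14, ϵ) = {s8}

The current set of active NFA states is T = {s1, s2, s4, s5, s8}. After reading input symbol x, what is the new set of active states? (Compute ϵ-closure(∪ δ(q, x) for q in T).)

{s0, s1, s4, s5, s8, s9, s14}

s4 on x → {s9}.
No x-transition from s1, s2, s5, s8.
Union after reading x: {s9}.
Now take the ϵ-closure:
From s9 via ϵ: add s0.
From s0 via ϵ: add s14.
From s14 via ϵ: add s8.
From s8 via ϵ: add s4.
From s4 via ϵ: add s5.
From s5 via ϵ: add s1.
No new states can be added; the closed set is {s0, s1, s4, s5, s8, s9, s14}.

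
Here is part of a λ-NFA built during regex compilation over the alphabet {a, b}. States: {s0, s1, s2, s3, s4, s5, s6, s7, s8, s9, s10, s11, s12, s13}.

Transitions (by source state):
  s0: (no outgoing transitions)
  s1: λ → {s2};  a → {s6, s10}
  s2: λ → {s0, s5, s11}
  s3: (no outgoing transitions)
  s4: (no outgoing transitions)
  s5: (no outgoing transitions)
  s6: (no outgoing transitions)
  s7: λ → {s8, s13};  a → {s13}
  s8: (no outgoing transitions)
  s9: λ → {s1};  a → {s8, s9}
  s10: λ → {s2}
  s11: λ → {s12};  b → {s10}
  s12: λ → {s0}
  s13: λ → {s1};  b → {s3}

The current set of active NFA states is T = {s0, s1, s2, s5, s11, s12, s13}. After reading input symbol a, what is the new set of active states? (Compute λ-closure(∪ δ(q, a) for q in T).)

{s0, s2, s5, s6, s10, s11, s12}

s1 on a → {s6, s10}.
No a-transition from s0, s2, s5, s11, s12, s13.
Union after reading a: {s6, s10}.
Now take the λ-closure:
From s10 via λ: add s2.
From s2 via λ: add s0, s5, s11.
From s11 via λ: add s12.
No new states can be added; the closed set is {s0, s2, s5, s6, s10, s11, s12}.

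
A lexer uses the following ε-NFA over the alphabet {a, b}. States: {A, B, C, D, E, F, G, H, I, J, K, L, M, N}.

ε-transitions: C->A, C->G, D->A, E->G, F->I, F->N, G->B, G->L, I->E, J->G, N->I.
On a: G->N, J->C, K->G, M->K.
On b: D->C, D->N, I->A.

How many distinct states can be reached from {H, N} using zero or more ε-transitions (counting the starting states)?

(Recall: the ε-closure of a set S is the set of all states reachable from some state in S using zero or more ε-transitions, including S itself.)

7

Start with {H, N}.
From N via ε: add I.
From I via ε: add E.
From E via ε: add G.
From G via ε: add B, L.
ε-closure = {B, E, G, H, I, L, N}, which has 7 states.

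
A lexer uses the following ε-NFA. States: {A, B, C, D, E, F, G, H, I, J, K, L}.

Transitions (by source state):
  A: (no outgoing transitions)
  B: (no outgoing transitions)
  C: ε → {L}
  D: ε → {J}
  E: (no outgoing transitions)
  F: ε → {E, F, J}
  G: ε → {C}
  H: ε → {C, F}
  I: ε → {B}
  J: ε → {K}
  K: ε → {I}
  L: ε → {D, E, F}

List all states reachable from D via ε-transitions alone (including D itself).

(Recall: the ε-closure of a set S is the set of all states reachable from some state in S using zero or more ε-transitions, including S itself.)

{B, D, I, J, K}

Start with {D}.
From D via ε: add J.
From J via ε: add K.
From K via ε: add I.
From I via ε: add B.
No new states can be added; the closed set is {B, D, I, J, K}.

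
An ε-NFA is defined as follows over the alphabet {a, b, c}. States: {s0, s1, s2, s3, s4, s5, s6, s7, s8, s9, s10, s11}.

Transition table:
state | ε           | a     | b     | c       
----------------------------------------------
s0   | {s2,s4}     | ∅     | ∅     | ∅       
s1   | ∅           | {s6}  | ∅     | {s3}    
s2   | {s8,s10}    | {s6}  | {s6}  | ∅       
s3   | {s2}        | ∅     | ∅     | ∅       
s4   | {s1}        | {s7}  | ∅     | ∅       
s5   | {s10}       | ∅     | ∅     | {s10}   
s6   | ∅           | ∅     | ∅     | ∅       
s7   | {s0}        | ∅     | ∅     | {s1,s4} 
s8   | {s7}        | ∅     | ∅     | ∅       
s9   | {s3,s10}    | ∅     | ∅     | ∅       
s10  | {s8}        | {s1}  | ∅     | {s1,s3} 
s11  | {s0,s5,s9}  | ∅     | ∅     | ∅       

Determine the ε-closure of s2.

Start with {s2}.
From s2 via ε: add s8, s10.
From s8 via ε: add s7.
From s7 via ε: add s0.
From s0 via ε: add s4.
From s4 via ε: add s1.
No new states can be added; the closed set is {s0, s1, s2, s4, s7, s8, s10}.

{s0, s1, s2, s4, s7, s8, s10}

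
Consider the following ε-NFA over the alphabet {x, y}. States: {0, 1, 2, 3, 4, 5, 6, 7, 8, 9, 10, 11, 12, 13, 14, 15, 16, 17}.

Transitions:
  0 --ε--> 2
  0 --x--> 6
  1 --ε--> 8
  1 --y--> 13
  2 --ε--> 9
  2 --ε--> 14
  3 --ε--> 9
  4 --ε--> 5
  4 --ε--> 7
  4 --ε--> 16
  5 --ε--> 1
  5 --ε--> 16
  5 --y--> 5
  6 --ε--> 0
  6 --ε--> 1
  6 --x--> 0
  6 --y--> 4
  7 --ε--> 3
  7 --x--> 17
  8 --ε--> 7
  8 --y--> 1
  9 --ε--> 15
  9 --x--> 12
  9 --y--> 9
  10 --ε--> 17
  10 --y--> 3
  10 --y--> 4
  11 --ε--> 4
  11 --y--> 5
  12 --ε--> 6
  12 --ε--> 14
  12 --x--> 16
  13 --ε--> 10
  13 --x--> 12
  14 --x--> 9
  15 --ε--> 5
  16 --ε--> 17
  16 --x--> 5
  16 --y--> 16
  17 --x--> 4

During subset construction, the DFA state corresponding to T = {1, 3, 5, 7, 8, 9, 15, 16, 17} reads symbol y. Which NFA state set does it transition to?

1 on y → {13}.
5 on y → {5}.
8 on y → {1}.
9 on y → {9}.
16 on y → {16}.
No y-transition from 3, 7, 15, 17.
Union after reading y: {1, 5, 9, 13, 16}.
Now take the ε-closure:
From 1 via ε: add 8.
From 9 via ε: add 15.
From 13 via ε: add 10.
From 16 via ε: add 17.
From 8 via ε: add 7.
From 7 via ε: add 3.
No new states can be added; the closed set is {1, 3, 5, 7, 8, 9, 10, 13, 15, 16, 17}.

{1, 3, 5, 7, 8, 9, 10, 13, 15, 16, 17}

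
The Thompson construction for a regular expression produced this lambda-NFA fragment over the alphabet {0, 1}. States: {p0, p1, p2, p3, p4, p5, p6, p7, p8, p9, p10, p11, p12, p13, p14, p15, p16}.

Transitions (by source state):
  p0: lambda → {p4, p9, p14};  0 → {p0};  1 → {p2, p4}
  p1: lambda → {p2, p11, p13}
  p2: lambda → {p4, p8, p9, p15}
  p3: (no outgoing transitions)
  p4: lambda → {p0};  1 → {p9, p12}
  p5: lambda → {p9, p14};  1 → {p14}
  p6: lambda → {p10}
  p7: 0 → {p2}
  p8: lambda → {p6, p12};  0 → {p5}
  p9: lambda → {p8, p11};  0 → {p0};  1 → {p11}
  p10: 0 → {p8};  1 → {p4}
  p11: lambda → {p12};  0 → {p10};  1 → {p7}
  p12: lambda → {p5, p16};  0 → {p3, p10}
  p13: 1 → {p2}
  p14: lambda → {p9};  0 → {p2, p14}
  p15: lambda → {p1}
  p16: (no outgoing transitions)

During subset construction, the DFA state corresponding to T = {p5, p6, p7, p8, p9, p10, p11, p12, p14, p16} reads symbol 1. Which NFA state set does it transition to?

{p0, p4, p5, p6, p7, p8, p9, p10, p11, p12, p14, p16}

p5 on 1 → {p14}.
p9 on 1 → {p11}.
p10 on 1 → {p4}.
p11 on 1 → {p7}.
No 1-transition from p6, p7, p8, p12, p14, p16.
Union after reading 1: {p4, p7, p11, p14}.
Now take the lambda-closure:
From p4 via lambda: add p0.
From p11 via lambda: add p12.
From p14 via lambda: add p9.
From p9 via lambda: add p8.
From p12 via lambda: add p5, p16.
From p8 via lambda: add p6.
From p6 via lambda: add p10.
No new states can be added; the closed set is {p0, p4, p5, p6, p7, p8, p9, p10, p11, p12, p14, p16}.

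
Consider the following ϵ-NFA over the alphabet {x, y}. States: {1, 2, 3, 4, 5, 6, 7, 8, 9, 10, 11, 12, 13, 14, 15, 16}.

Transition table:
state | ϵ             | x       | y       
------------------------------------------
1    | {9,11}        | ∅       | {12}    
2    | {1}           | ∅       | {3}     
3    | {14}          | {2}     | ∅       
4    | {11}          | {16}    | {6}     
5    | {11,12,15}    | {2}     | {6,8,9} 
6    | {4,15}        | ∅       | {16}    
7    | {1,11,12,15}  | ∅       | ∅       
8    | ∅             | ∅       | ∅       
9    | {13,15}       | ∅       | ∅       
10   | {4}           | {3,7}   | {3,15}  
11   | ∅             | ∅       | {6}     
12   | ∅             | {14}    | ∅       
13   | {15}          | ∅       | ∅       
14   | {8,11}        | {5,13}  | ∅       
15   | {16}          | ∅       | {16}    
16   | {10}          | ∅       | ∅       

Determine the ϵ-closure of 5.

Start with {5}.
From 5 via ϵ: add 11, 12, 15.
From 15 via ϵ: add 16.
From 16 via ϵ: add 10.
From 10 via ϵ: add 4.
No new states can be added; the closed set is {4, 5, 10, 11, 12, 15, 16}.

{4, 5, 10, 11, 12, 15, 16}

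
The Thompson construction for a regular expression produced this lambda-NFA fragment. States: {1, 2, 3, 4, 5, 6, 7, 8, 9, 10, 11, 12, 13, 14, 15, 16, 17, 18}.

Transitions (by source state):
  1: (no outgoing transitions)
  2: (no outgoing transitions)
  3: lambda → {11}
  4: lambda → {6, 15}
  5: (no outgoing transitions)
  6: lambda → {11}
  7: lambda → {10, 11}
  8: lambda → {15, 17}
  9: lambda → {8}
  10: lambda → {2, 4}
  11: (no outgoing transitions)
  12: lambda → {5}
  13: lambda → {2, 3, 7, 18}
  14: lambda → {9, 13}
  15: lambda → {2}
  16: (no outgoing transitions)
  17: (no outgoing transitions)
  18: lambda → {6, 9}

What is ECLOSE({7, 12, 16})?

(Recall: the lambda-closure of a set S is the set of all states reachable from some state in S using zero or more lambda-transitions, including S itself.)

{2, 4, 5, 6, 7, 10, 11, 12, 15, 16}

Start with {7, 12, 16}.
From 7 via lambda: add 10, 11.
From 12 via lambda: add 5.
From 10 via lambda: add 2, 4.
From 4 via lambda: add 6, 15.
No new states can be added; the closed set is {2, 4, 5, 6, 7, 10, 11, 12, 15, 16}.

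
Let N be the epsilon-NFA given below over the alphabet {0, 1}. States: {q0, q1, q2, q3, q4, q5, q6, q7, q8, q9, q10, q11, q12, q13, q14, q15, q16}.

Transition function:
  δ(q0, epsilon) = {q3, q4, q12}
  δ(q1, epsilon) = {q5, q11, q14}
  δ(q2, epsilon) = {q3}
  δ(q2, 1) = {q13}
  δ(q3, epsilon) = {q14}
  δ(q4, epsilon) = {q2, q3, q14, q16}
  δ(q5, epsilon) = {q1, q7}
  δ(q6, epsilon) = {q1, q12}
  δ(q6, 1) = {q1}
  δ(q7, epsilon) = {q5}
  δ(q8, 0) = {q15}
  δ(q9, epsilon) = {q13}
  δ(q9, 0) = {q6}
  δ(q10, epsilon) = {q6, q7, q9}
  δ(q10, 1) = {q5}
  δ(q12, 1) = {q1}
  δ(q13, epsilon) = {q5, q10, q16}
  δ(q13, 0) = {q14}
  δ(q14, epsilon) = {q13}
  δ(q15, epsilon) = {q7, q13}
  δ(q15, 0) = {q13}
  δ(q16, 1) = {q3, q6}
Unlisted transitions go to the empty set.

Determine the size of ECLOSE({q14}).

11

Start with {q14}.
From q14 via epsilon: add q13.
From q13 via epsilon: add q5, q10, q16.
From q5 via epsilon: add q1, q7.
From q10 via epsilon: add q6, q9.
From q1 via epsilon: add q11.
From q6 via epsilon: add q12.
epsilon-closure = {q1, q5, q6, q7, q9, q10, q11, q12, q13, q14, q16}, which has 11 states.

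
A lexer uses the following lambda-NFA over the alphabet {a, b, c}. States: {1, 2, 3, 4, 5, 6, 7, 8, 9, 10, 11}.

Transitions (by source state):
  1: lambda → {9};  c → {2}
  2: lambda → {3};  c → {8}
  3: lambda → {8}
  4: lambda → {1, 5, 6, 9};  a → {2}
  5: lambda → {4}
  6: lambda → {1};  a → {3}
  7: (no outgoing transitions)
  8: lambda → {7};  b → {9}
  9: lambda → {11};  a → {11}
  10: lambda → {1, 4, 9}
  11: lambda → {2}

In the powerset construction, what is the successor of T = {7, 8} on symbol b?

8 on b → {9}.
No b-transition from 7.
Union after reading b: {9}.
Now take the lambda-closure:
From 9 via lambda: add 11.
From 11 via lambda: add 2.
From 2 via lambda: add 3.
From 3 via lambda: add 8.
From 8 via lambda: add 7.
No new states can be added; the closed set is {2, 3, 7, 8, 9, 11}.

{2, 3, 7, 8, 9, 11}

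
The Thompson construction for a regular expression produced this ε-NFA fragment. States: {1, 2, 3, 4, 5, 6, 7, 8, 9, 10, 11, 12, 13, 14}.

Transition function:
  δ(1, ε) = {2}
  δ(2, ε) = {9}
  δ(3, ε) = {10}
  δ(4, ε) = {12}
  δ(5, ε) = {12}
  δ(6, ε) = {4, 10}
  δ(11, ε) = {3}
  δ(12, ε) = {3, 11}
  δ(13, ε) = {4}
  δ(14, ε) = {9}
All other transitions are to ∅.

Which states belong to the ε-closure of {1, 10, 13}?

{1, 2, 3, 4, 9, 10, 11, 12, 13}

Start with {1, 10, 13}.
From 1 via ε: add 2.
From 13 via ε: add 4.
From 2 via ε: add 9.
From 4 via ε: add 12.
From 12 via ε: add 3, 11.
No new states can be added; the closed set is {1, 2, 3, 4, 9, 10, 11, 12, 13}.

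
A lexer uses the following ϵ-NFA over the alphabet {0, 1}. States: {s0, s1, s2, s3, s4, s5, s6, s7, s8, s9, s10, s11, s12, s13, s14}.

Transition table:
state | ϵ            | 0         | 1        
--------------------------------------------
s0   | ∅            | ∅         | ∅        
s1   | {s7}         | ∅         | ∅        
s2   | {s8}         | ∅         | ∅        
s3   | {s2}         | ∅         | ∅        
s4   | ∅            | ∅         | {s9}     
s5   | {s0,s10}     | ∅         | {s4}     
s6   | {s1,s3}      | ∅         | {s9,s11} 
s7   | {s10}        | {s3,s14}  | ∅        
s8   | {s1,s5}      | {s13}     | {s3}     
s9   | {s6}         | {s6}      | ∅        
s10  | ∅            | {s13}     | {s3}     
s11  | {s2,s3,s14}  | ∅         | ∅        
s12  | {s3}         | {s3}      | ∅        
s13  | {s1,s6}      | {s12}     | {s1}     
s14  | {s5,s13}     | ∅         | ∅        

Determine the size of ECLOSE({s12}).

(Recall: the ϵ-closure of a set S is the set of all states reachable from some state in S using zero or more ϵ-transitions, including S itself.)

9

Start with {s12}.
From s12 via ϵ: add s3.
From s3 via ϵ: add s2.
From s2 via ϵ: add s8.
From s8 via ϵ: add s1, s5.
From s1 via ϵ: add s7.
From s5 via ϵ: add s0, s10.
ϵ-closure = {s0, s1, s2, s3, s5, s7, s8, s10, s12}, which has 9 states.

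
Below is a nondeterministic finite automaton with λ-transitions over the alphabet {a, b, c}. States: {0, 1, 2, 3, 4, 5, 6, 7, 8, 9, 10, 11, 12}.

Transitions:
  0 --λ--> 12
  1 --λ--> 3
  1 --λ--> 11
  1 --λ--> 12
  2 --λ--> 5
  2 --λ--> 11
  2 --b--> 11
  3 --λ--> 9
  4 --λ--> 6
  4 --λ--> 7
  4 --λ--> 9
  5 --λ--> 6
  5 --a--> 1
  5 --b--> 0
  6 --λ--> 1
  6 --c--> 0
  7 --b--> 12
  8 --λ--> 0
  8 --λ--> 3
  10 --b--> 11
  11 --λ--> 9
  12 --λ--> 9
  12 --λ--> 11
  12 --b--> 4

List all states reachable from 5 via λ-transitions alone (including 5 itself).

Start with {5}.
From 5 via λ: add 6.
From 6 via λ: add 1.
From 1 via λ: add 3, 11, 12.
From 3 via λ: add 9.
No new states can be added; the closed set is {1, 3, 5, 6, 9, 11, 12}.

{1, 3, 5, 6, 9, 11, 12}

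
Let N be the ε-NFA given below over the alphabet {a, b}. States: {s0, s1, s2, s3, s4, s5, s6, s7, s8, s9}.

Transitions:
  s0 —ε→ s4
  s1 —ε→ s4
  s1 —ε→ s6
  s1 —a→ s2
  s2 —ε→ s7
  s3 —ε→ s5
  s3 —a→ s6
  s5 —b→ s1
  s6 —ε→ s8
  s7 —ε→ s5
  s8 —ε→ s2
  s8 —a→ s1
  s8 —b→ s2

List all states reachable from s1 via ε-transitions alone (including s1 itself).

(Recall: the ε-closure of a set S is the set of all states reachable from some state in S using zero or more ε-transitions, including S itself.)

{s1, s2, s4, s5, s6, s7, s8}

Start with {s1}.
From s1 via ε: add s4, s6.
From s6 via ε: add s8.
From s8 via ε: add s2.
From s2 via ε: add s7.
From s7 via ε: add s5.
No new states can be added; the closed set is {s1, s2, s4, s5, s6, s7, s8}.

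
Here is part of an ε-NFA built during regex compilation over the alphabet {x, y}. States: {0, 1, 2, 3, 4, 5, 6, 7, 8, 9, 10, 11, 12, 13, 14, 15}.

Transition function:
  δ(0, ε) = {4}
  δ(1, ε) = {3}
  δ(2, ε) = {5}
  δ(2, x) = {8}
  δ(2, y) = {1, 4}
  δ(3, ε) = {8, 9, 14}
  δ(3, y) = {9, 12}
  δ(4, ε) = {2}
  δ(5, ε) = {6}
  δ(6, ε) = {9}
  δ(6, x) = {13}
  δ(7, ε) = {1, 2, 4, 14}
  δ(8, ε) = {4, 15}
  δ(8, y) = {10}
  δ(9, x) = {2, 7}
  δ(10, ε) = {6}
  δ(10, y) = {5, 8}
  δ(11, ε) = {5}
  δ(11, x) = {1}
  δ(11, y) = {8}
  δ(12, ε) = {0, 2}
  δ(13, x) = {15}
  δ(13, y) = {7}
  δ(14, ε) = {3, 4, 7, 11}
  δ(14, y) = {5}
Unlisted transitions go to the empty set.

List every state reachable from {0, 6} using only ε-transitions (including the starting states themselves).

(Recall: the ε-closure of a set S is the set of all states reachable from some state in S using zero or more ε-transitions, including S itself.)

{0, 2, 4, 5, 6, 9}

Start with {0, 6}.
From 0 via ε: add 4.
From 6 via ε: add 9.
From 4 via ε: add 2.
From 2 via ε: add 5.
No new states can be added; the closed set is {0, 2, 4, 5, 6, 9}.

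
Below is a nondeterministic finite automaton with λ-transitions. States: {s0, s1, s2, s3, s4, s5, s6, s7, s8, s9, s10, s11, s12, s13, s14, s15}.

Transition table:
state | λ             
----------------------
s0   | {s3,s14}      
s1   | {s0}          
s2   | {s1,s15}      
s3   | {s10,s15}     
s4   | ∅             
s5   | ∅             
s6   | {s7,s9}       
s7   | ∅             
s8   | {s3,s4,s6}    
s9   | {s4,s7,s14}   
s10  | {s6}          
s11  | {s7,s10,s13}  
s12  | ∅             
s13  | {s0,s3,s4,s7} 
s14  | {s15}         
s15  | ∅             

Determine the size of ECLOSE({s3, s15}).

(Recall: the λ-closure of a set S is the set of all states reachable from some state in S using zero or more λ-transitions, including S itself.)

8

Start with {s3, s15}.
From s3 via λ: add s10.
From s10 via λ: add s6.
From s6 via λ: add s7, s9.
From s9 via λ: add s4, s14.
λ-closure = {s3, s4, s6, s7, s9, s10, s14, s15}, which has 8 states.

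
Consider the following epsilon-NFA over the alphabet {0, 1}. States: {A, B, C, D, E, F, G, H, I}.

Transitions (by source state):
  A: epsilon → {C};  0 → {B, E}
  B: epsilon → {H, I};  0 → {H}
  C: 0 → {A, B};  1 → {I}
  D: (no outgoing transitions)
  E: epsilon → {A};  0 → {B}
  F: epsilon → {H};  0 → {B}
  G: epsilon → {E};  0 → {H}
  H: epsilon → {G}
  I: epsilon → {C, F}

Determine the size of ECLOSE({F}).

6

Start with {F}.
From F via epsilon: add H.
From H via epsilon: add G.
From G via epsilon: add E.
From E via epsilon: add A.
From A via epsilon: add C.
epsilon-closure = {A, C, E, F, G, H}, which has 6 states.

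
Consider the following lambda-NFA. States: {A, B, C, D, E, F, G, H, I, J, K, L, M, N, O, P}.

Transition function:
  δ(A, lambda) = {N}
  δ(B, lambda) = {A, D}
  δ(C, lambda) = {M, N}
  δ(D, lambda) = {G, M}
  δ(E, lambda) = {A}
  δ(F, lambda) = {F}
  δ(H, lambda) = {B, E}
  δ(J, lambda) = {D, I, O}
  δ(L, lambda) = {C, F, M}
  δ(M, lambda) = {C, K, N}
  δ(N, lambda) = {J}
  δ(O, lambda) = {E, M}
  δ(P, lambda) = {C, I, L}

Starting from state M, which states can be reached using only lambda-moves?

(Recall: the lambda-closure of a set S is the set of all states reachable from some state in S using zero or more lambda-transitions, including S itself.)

{A, C, D, E, G, I, J, K, M, N, O}

Start with {M}.
From M via lambda: add C, K, N.
From N via lambda: add J.
From J via lambda: add D, I, O.
From D via lambda: add G.
From O via lambda: add E.
From E via lambda: add A.
No new states can be added; the closed set is {A, C, D, E, G, I, J, K, M, N, O}.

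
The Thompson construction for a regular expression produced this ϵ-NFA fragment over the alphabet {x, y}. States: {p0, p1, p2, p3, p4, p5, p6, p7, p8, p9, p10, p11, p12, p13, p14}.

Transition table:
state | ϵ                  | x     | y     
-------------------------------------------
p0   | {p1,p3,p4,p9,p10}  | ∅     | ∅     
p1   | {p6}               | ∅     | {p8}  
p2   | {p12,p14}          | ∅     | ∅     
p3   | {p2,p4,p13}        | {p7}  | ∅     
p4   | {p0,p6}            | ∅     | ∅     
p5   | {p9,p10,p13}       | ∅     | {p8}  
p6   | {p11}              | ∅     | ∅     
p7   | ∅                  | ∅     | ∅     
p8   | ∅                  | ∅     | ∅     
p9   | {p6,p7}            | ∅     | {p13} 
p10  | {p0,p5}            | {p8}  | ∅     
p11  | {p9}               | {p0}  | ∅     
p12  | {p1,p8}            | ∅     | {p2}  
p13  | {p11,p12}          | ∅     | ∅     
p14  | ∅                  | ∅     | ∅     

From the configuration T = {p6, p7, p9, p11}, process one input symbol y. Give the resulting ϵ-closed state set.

{p1, p6, p7, p8, p9, p11, p12, p13}

p9 on y → {p13}.
No y-transition from p6, p7, p11.
Union after reading y: {p13}.
Now take the ϵ-closure:
From p13 via ϵ: add p11, p12.
From p11 via ϵ: add p9.
From p12 via ϵ: add p1, p8.
From p1 via ϵ: add p6.
From p9 via ϵ: add p7.
No new states can be added; the closed set is {p1, p6, p7, p8, p9, p11, p12, p13}.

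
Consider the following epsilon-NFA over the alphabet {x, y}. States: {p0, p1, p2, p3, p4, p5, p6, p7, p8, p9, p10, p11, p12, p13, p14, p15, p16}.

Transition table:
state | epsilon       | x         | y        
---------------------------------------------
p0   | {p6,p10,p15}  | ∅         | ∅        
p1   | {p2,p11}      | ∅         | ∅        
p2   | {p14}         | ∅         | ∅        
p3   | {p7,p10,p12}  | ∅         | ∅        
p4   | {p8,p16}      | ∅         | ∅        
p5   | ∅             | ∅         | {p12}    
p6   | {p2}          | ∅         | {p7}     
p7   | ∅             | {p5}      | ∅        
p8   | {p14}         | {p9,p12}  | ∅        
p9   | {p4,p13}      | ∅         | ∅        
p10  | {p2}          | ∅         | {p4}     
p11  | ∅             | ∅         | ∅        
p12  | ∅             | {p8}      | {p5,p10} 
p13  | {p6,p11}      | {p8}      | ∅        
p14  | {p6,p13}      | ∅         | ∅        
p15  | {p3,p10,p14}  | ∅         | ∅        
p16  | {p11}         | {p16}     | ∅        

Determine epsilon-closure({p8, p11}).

Start with {p8, p11}.
From p8 via epsilon: add p14.
From p14 via epsilon: add p6, p13.
From p6 via epsilon: add p2.
No new states can be added; the closed set is {p2, p6, p8, p11, p13, p14}.

{p2, p6, p8, p11, p13, p14}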